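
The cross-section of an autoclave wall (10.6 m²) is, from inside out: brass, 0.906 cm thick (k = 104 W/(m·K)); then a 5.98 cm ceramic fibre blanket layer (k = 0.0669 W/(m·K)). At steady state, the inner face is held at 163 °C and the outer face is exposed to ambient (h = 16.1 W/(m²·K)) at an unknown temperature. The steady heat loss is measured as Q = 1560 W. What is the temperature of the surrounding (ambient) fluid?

T_out = 22.3 °C

Series resistances:
  R_brass = L/(kA) = 0.00906/(104·10.6) = 8.218×10^-6 K/W
  R_ceramic fibre blanket = L/(kA) = 0.0598/(0.0669·10.6) = 0.08433 K/W
  R_conv,out = 1/(hA) = 1/(16.1·10.6) = 0.005860 K/W
ΣR = 0.09020 K/W
ΔT = Q·ΣR = 1560 × 0.09020 = 140.7 K
Heat flows outward, so T_out = T_in − ΔT = 163 − 140.7 = 22.3 °C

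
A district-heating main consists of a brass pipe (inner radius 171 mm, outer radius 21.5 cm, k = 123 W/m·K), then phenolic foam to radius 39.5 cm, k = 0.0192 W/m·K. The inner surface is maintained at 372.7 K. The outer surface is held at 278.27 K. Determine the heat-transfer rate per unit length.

Q' = 18.7 W/m

Resistance network (inner→outer):
  R'_brass = ln(0.215/0.171)/(2πk) = 0.2290/(2π·123) = 2.963×10^-4 m·K/W
  R'_phenolic foam = ln(0.395/0.215)/(2πk) = 0.6082/(2π·0.0192) = 5.042 m·K/W
ΣR = 2.963×10^-4 + 5.042 = 5.042 m·K/W
Q' = ΔT/ΣR = (372.7 K − 278.27 K)/5.042 = 18.7 W/m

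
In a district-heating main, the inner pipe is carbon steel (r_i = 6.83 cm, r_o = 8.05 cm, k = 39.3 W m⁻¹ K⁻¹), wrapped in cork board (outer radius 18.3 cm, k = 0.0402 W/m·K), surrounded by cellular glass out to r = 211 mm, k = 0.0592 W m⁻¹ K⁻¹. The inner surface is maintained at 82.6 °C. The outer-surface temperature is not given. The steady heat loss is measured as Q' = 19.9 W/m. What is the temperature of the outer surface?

Series resistances:
  R'_carbon steel = ln(0.0805/0.0683)/(2πk) = 0.1643/(2π·39.3) = 6.656×10^-4 m·K/W
  R'_cork board = ln(0.183/0.0805)/(2πk) = 0.8212/(2π·0.0402) = 3.251 m·K/W
  R'_cellular glass = ln(0.211/0.183)/(2πk) = 0.1424/(2π·0.0592) = 0.3828 m·K/W
ΣR = 3.635 m·K/W
ΔT = Q'·ΣR = 19.9 × 3.635 = 72.34 K
Heat flows outward, so T_out = T_in − ΔT = 82.6 − 72.34 = 10.3 °C

T_out = 10.3 °C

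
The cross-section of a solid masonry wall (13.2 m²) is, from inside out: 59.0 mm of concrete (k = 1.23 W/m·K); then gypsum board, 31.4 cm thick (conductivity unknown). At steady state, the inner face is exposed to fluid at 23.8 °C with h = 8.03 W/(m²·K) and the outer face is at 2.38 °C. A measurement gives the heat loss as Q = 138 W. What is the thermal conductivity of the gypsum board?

k = 0.167 W/m·K

ΣR = ΔT/Q = |23.8 − 2.38|/138 = 0.1552 K/W
Known resistances:
  R_conv,in = 1/(hA) = 1/(8.03·13.2) = 0.009434 K/W
  R_concrete = L/(kA) = 0.0590/(1.23·13.2) = 0.003634 K/W
R_gypsum board = ΣR − ΣR_known = 0.1552 − 0.01307 = 0.1421 K/W
L/(kA) = 0.1421 ⇒ k = 0.314/(0.1421·13.2) = 0.167 W/m·K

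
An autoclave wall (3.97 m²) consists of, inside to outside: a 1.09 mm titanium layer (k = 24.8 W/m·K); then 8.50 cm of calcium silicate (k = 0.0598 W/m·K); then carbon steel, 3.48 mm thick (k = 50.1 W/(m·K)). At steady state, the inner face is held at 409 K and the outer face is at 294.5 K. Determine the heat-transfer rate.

Q = 320 W

Series thermal resistances, inner to outer:
  R_titanium = L/(kA) = 0.00109/(24.8·3.97) = 1.107×10^-5 K/W
  R_calcium silicate = L/(kA) = 0.0850/(0.0598·3.97) = 0.3580 K/W
  R_carbon steel = L/(kA) = 0.00348/(50.1·3.97) = 1.750×10^-5 K/W
ΣR = 1.107×10^-5 + 0.3580 + 1.750×10^-5 = 0.3580 K/W
Q = ΔT/ΣR = (409 K − 294.5 K)/0.3580 = 320 W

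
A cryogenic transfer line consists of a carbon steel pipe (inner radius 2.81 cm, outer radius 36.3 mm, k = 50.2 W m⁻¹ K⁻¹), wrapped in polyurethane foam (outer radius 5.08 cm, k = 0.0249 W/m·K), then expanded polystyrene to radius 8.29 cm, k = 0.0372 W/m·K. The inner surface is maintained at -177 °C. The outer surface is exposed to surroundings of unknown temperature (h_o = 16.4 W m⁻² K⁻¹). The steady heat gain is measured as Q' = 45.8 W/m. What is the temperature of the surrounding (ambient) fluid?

Series resistances:
  R'_carbon steel = ln(0.0363/0.0281)/(2πk) = 0.2560/(2π·50.2) = 8.118×10^-4 m·K/W
  R'_polyurethane foam = ln(0.0508/0.0363)/(2πk) = 0.3361/(2π·0.0249) = 2.148 m·K/W
  R'_expanded polystyrene = ln(0.0829/0.0508)/(2πk) = 0.4897/(2π·0.0372) = 2.095 m·K/W
  R'_conv,out = 1/(2πr h) = 1/(2π·0.0829·16.4) = 0.1171 m·K/W
ΣR = 4.361 m·K/W
ΔT = Q'·ΣR = 45.8 × 4.361 = 199.7 K
Heat flows inward, so T_out = T_in + ΔT = -177 + 199.7 = 22.7 °C

T_out = 22.7 °C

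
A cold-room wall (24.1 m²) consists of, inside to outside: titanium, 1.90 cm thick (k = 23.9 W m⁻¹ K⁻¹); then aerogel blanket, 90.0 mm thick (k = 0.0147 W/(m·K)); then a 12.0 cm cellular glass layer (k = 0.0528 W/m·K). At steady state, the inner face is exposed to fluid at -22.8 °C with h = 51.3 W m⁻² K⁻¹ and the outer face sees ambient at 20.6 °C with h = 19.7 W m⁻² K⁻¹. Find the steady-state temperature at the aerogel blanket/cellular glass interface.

T = 8.69 °C

Treat each layer as a resistance in series:
  R_conv,in = 1/(hA) = 1/(51.3·24.1) = 8.088×10^-4 K/W
  R_titanium = L/(kA) = 0.0190/(23.9·24.1) = 3.299×10^-5 K/W
  R_aerogel blanket = L/(kA) = 0.0900/(0.0147·24.1) = 0.2540 K/W
  R_cellular glass = L/(kA) = 0.120/(0.0528·24.1) = 0.09430 K/W
  R_conv,out = 1/(hA) = 1/(19.7·24.1) = 0.002106 K/W
ΣR = 8.088×10^-4 + 3.299×10^-5 + 0.2540 + 0.09430 + 0.002106 = 0.3512 K/W
Q = ΔT/ΣR = (-22.8 °C − 20.6 °C)/0.3512 = -123.6 W
From the inner boundary to the aerogel blanket/cellular glass interface, ΣR_partial = 0.2548 K/W.
T_interface = T_in − Q·ΣR_partial = -22.8 °C − (-123.6)(0.2548) = 8.69 °C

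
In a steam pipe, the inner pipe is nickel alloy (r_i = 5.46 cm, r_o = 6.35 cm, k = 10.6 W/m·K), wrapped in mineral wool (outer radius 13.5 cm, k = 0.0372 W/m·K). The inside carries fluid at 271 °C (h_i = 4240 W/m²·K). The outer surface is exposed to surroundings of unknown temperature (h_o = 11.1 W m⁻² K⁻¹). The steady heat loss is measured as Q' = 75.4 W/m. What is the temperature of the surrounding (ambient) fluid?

Series resistances:
  R'_conv,in = 1/(2πr h) = 1/(2π·0.0546·4240) = 6.875×10^-4 m·K/W
  R'_nickel alloy = ln(0.0635/0.0546)/(2πk) = 0.1510/(2π·10.6) = 0.002267 m·K/W
  R'_mineral wool = ln(0.135/0.0635)/(2πk) = 0.7542/(2π·0.0372) = 3.227 m·K/W
  R'_conv,out = 1/(2πr h) = 1/(2π·0.135·11.1) = 0.1062 m·K/W
ΣR = 3.336 m·K/W
ΔT = Q'·ΣR = 75.4 × 3.336 = 251.5 K
Heat flows outward, so T_out = T_in − ΔT = 271 − 251.5 = 19.5 °C

T_out = 19.5 °C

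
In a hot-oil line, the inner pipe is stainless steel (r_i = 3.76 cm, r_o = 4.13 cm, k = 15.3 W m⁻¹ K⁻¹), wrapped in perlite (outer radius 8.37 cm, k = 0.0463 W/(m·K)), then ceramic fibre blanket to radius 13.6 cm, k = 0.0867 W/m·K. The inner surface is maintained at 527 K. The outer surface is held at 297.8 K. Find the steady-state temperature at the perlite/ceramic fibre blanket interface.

Treat each layer as a resistance in series:
  R'_stainless steel = ln(0.0413/0.0376)/(2πk) = 0.09386/(2π·15.3) = 9.763×10^-4 m·K/W
  R'_perlite = ln(0.0837/0.0413)/(2πk) = 0.7064/(2π·0.0463) = 2.428 m·K/W
  R'_ceramic fibre blanket = ln(0.136/0.0837)/(2πk) = 0.4854/(2π·0.0867) = 0.8911 m·K/W
ΣR = 9.763×10^-4 + 2.428 + 0.8911 = 3.320 m·K/W
Q' = ΔT/ΣR = (527 K − 297.8 K)/3.320 = 69.04 W/m
From the inner boundary to the perlite/ceramic fibre blanket interface, ΣR_partial = 2.429 m·K/W.
T_interface = T_in − Q'·ΣR_partial = 527 K − (69.04)(2.429) = 359.3 K

T = 359.3 K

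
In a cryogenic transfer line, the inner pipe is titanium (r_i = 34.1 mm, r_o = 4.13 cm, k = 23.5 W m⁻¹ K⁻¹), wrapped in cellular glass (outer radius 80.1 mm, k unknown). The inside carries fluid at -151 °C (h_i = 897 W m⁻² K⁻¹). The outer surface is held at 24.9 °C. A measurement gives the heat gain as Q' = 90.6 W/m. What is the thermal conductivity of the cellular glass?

k = 0.0545 W/m·K

ΣR = ΔT/Q' = |-151 − 24.9|/90.6 = 1.942 m·K/W
Known resistances:
  R'_conv,in = 1/(2πr h) = 1/(2π·0.0341·897) = 0.005203 m·K/W
  R'_titanium = ln(0.0413/0.0341)/(2πk) = 0.1916/(2π·23.5) = 0.001297 m·K/W
R_cellular glass = ΣR − ΣR_known = 1.942 − 0.006500 = 1.935 m·K/W
ln(r₂/r₁)/(2πk) = 1.935 ⇒ k = 0.6624/(2π·1.935) = 0.0545 W/m·K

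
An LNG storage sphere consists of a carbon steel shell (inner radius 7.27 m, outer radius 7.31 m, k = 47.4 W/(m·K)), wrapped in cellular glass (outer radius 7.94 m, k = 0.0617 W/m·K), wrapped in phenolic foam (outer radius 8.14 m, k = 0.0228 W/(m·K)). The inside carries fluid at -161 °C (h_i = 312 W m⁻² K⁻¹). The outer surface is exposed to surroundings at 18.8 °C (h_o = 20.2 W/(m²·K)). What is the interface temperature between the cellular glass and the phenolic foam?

T = -59.7 °C

Series thermal resistances, inner to outer:
  R_conv,in = 1/(4πr²h) = 1/(4π·7.27²·312) = 4.826×10^-6 K/W
  R_carbon steel = (1/7.27 − 1/7.31)/(4πk) = 7.527×10^-4/(4π·47.4) = 1.264×10^-6 K/W
  R_cellular glass = (1/7.31 − 1/7.94)/(4πk) = 0.01085/(4π·0.0617) = 0.01400 K/W
  R_phenolic foam = (1/7.94 − 1/8.14)/(4πk) = 0.003094/(4π·0.0228) = 0.01080 K/W
  R_conv,out = 1/(4πr²h) = 1/(4π·8.14²·20.2) = 5.946×10^-5 K/W
ΣR = 4.826×10^-6 + 1.264×10^-6 + 0.01400 + 0.01080 + 5.946×10^-5 = 0.02487 K/W
Q = ΔT/ΣR = (-161 °C − 18.8 °C)/0.02487 = -7230 W
From the inner boundary to the cellular glass/phenolic foam interface, ΣR_partial = 0.01401 K/W.
T_interface = T_in − Q·ΣR_partial = -161 °C − (-7230)(0.01401) = -59.7 °C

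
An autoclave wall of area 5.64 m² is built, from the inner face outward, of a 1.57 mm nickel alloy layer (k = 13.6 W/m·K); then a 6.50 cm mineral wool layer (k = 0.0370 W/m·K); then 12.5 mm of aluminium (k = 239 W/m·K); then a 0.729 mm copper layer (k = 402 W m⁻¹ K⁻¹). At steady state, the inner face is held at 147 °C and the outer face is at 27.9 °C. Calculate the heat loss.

Resistance network (inner→outer):
  R_nickel alloy = L/(kA) = 0.00157/(13.6·5.64) = 2.047×10^-5 K/W
  R_mineral wool = L/(kA) = 0.0650/(0.0370·5.64) = 0.3115 K/W
  R_aluminium = L/(kA) = 0.0125/(239·5.64) = 9.273×10^-6 K/W
  R_copper = L/(kA) = 7.29×10^-4/(402·5.64) = 3.215×10^-7 K/W
ΣR = 2.047×10^-5 + 0.3115 + 9.273×10^-6 + 3.215×10^-7 = 0.3115 K/W
Q = ΔT/ΣR = (147 °C − 27.9 °C)/0.3115 = 382 W

Q = 382 W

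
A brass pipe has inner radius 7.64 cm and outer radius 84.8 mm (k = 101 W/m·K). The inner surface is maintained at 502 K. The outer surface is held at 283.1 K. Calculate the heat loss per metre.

Q' = 1330 kW/m

Q' = 2πk·ΔT/ln(r₂/r₁) = 2π × 101 × 218.9 / ln(0.0848/0.0764) = 1.33×10^6 W/m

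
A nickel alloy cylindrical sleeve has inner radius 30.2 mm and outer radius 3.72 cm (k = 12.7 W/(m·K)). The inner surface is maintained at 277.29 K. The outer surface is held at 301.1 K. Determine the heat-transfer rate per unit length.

Q' = 9.11 kW/m

Q' = 2πk·ΔT/ln(r₂/r₁) = 2π × 12.7 × 23.81 / ln(0.0372/0.0302) = 9110 W/m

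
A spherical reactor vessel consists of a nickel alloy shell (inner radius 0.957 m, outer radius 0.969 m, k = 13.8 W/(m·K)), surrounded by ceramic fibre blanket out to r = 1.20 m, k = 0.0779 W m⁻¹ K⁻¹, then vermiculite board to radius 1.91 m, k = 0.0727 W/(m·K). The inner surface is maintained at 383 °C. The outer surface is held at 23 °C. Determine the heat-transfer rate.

Q = 664 W

Treat each layer as a resistance in series:
  R_nickel alloy = (1/0.957 − 1/0.969)/(4πk) = 0.01294/(4π·13.8) = 7.462×10^-5 K/W
  R_ceramic fibre blanket = (1/0.969 − 1/1.20)/(4πk) = 0.1987/(4π·0.0779) = 0.2029 K/W
  R_vermiculite board = (1/1.20 − 1/1.91)/(4πk) = 0.3098/(4π·0.0727) = 0.3391 K/W
ΣR = 7.462×10^-5 + 0.2029 + 0.3391 = 0.5421 K/W
Q = ΔT/ΣR = (383 °C − 23 °C)/0.5421 = 664 W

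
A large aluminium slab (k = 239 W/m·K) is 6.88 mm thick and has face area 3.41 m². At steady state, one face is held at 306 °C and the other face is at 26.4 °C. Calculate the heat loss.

Q = 33100 kW

Q = kA·ΔT/L = 239 × 3.41 × |306 °C − 26.4 °C| / 0.00688 = 3.31×10^7 W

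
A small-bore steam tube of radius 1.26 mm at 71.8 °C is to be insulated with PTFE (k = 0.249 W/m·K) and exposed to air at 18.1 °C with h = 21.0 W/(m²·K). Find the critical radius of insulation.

r_cr = 1.19 cm

For a cylinder, r_cr = k_ins/h = 0.249/21.0 = 0.0119 m = 1.19 cm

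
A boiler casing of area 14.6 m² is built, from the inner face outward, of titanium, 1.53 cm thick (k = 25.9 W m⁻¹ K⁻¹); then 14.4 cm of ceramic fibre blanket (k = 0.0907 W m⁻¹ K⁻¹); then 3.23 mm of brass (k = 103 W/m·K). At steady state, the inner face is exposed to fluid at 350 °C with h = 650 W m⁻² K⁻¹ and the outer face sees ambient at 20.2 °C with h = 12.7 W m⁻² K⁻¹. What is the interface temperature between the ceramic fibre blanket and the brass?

T = 35.8 °C

Series thermal resistances, inner to outer:
  R_conv,in = 1/(hA) = 1/(650·14.6) = 1.054×10^-4 K/W
  R_titanium = L/(kA) = 0.0153/(25.9·14.6) = 4.046×10^-5 K/W
  R_ceramic fibre blanket = L/(kA) = 0.144/(0.0907·14.6) = 0.1087 K/W
  R_brass = L/(kA) = 0.00323/(103·14.6) = 2.148×10^-6 K/W
  R_conv,out = 1/(hA) = 1/(12.7·14.6) = 0.005393 K/W
ΣR = 1.054×10^-4 + 4.046×10^-5 + 0.1087 + 2.148×10^-6 + 0.005393 = 0.1142 K/W
Q = ΔT/ΣR = (350 °C − 20.2 °C)/0.1142 = 2888 W
From the inner boundary to the ceramic fibre blanket/brass interface, ΣR_partial = 0.1088 K/W.
T_interface = T_in − Q·ΣR_partial = 350 °C − (2888)(0.1088) = 35.8 °C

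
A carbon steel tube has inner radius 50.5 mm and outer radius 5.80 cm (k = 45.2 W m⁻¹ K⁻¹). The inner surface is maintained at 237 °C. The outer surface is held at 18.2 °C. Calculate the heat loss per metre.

Q' = 2πk·ΔT/ln(r₂/r₁) = 2π × 45.2 × 218.8 / ln(0.0580/0.0505) = 4.49×10^5 W/m

Q' = 449 kW/m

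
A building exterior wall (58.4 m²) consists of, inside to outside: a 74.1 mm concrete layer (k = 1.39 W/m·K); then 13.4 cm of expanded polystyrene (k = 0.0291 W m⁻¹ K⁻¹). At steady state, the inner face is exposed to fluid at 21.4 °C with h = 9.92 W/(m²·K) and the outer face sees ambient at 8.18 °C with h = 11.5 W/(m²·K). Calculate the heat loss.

Q = 159 W

Resistance network (inner→outer):
  R_conv,in = 1/(hA) = 1/(9.92·58.4) = 0.001726 K/W
  R_concrete = L/(kA) = 0.0741/(1.39·58.4) = 9.128×10^-4 K/W
  R_expanded polystyrene = L/(kA) = 0.134/(0.0291·58.4) = 0.07885 K/W
  R_conv,out = 1/(hA) = 1/(11.5·58.4) = 0.001489 K/W
ΣR = 0.001726 + 9.128×10^-4 + 0.07885 + 0.001489 = 0.08298 K/W
Q = ΔT/ΣR = (21.4 °C − 8.18 °C)/0.08298 = 159 W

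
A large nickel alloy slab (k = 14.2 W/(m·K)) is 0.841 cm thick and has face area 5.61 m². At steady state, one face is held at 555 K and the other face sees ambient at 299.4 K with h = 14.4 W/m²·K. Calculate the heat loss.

Q = 20.5 kW

Series thermal resistances, inner to outer:
  R_nickel alloy = L/(kA) = 0.00841/(14.2·5.61) = 1.056×10^-4 K/W
  R_conv,out = 1/(hA) = 1/(14.4·5.61) = 0.01238 K/W
ΣR = 1.056×10^-4 + 0.01238 = 0.01249 K/W
Q = ΔT/ΣR = (555 K − 299.4 K)/0.01249 = 20500 W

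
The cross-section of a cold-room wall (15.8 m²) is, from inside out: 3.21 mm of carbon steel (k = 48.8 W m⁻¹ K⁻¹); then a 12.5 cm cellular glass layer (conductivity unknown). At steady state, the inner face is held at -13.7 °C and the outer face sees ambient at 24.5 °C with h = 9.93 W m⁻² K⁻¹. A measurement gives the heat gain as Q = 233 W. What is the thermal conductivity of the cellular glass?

ΣR = ΔT/Q = |-13.7 − 24.5|/233 = 0.1639 K/W
Known resistances:
  R_carbon steel = L/(kA) = 0.00321/(48.8·15.8) = 4.163×10^-6 K/W
  R_conv,out = 1/(hA) = 1/(9.93·15.8) = 0.006374 K/W
R_cellular glass = ΣR − ΣR_known = 0.1639 − 0.006378 = 0.1575 K/W
L/(kA) = 0.1575 ⇒ k = 0.125/(0.1575·15.8) = 0.0502 W/m·K

k = 0.0502 W/m·K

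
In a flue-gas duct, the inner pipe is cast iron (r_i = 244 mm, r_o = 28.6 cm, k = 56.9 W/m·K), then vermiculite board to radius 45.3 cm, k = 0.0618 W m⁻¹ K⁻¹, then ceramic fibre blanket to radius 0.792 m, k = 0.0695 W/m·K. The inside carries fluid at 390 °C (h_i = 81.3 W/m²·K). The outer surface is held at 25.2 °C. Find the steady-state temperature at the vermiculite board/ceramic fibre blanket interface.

Treat each layer as a resistance in series:
  R'_conv,in = 1/(2πr h) = 1/(2π·0.244·81.3) = 0.008023 m·K/W
  R'_cast iron = ln(0.286/0.244)/(2πk) = 0.1588/(2π·56.9) = 4.442×10^-4 m·K/W
  R'_vermiculite board = ln(0.453/0.286)/(2πk) = 0.4599/(2π·0.0618) = 1.184 m·K/W
  R'_ceramic fibre blanket = ln(0.792/0.453)/(2πk) = 0.5587/(2π·0.0695) = 1.279 m·K/W
ΣR = 0.008023 + 4.442×10^-4 + 1.184 + 1.279 = 2.471 m·K/W
Q' = ΔT/ΣR = (390 °C − 25.2 °C)/2.471 = 147.6 W/m
From the inner boundary to the vermiculite board/ceramic fibre blanket interface, ΣR_partial = 1.192 m·K/W.
T_interface = T_in − Q'·ΣR_partial = 390 °C − (147.6)(1.192) = 214 °C

T = 214 °C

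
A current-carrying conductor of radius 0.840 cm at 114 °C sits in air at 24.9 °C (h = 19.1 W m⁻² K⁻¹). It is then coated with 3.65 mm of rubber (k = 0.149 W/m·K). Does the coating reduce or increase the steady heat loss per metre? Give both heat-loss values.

reduces: 89.8 → 82.7 W/m

Critical radius for a cylinder: r_cr = k/h = 0.00780 m = 0.780 cm.
Outer radius after coating: r₂ = 0.00840 + 0.00365 = 0.01205 m.
Since r₁ ≥ r_cr, any added insulation reduces the heat loss.
Bare: R = 1/(2πr₁h) = 0.9920 m·K/W; Q = 89.1/0.9920 = 89.8 W/m.
Coated: R = R_cond + R_conv = 1.077 m·K/W; Q = 89.1/1.077 = 82.7 W/m.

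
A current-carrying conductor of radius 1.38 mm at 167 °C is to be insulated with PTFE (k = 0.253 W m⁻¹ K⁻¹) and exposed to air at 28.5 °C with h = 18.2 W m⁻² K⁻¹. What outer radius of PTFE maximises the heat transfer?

For a cylinder, r_cr = k_ins/h = 0.253/18.2 = 0.0139 m = 1.39 cm

r_cr = 1.39 cm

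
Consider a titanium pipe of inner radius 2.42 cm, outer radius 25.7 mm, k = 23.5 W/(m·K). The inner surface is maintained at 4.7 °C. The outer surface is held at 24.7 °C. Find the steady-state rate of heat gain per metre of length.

Q' = 2πk·ΔT/ln(r₂/r₁) = 2π × 23.5 × 20 / ln(0.0257/0.0242) = 49100 W/m

Q' = 49.1 kW/m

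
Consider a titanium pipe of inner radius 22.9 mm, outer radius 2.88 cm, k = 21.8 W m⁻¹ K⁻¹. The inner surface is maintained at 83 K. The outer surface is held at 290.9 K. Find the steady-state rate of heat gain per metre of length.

Q' = 124 kW/m

Q' = 2πk·ΔT/ln(r₂/r₁) = 2π × 21.8 × 207.9 / ln(0.0288/0.0229) = 1.24×10^5 W/m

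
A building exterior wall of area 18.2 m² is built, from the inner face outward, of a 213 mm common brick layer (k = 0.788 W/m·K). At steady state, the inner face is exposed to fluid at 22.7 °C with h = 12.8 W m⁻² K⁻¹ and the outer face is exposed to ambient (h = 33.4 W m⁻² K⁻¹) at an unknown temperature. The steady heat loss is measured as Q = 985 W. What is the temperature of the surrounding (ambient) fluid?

T_out = 2.22 °C

Series resistances:
  R_conv,in = 1/(hA) = 1/(12.8·18.2) = 0.004293 K/W
  R_common brick = L/(kA) = 0.213/(0.788·18.2) = 0.01485 K/W
  R_conv,out = 1/(hA) = 1/(33.4·18.2) = 0.001645 K/W
ΣR = 0.02079 K/W
ΔT = Q·ΣR = 985 × 0.02079 = 20.48 K
Heat flows outward, so T_out = T_in − ΔT = 22.7 − 20.48 = 2.22 °C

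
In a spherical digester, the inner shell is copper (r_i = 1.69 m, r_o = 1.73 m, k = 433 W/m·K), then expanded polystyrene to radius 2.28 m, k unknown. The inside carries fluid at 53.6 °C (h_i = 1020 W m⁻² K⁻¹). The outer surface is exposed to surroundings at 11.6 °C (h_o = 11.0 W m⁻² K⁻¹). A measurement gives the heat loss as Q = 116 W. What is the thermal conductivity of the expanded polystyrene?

k = 0.0308 W/m·K

ΣR = ΔT/Q = |53.6 − 11.6|/116 = 0.3621 K/W
Known resistances:
  R_conv,in = 1/(4πr²h) = 1/(4π·1.69²·1020) = 2.732×10^-5 K/W
  R_copper = (1/1.69 − 1/1.73)/(4πk) = 0.01368/(4π·433) = 2.514×10^-6 K/W
  R_conv,out = 1/(4πr²h) = 1/(4π·2.28²·11.0) = 0.001392 K/W
R_expanded polystyrene = ΣR − ΣR_known = 0.3621 − 0.001422 = 0.3607 K/W
(1/r₁−1/r₂)/(4πk) = 0.3607 ⇒ k = 0.1394/(4π·0.3607) = 0.0308 W/m·K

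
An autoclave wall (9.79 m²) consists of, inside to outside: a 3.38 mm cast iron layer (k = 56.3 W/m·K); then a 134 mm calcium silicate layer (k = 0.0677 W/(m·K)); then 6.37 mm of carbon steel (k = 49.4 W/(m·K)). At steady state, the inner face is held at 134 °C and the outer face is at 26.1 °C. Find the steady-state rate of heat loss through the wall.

Q = 534 W

Series thermal resistances, inner to outer:
  R_cast iron = L/(kA) = 0.00338/(56.3·9.79) = 6.132×10^-6 K/W
  R_calcium silicate = L/(kA) = 0.134/(0.0677·9.79) = 0.2022 K/W
  R_carbon steel = L/(kA) = 0.00637/(49.4·9.79) = 1.317×10^-5 K/W
ΣR = 6.132×10^-6 + 0.2022 + 1.317×10^-5 = 0.2022 K/W
Q = ΔT/ΣR = (134 °C − 26.1 °C)/0.2022 = 534 W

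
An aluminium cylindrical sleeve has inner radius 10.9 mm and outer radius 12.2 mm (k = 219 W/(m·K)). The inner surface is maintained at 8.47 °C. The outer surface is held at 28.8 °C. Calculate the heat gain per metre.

Q' = 2πk·ΔT/ln(r₂/r₁) = 2π × 219 × 20.33 / ln(0.0122/0.0109) = 2.48×10^5 W/m

Q' = 2.48×10^5 W/m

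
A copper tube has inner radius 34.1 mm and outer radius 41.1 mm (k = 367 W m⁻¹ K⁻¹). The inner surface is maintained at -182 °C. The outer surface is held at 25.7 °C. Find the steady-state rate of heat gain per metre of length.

Q' = 2570 kW/m

Q' = 2πk·ΔT/ln(r₂/r₁) = 2π × 367 × 207.7 / ln(0.0411/0.0341) = 2.57×10^6 W/m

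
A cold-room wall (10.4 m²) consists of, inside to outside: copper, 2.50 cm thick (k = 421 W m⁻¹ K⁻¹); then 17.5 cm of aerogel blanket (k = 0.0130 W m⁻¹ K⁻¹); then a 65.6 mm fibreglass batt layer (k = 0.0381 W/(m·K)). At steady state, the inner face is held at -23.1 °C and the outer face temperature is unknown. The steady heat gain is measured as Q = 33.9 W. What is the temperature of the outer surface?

Sum the resistances:
  R_copper = L/(kA) = 0.0250/(421·10.4) = 5.710×10^-6 K/W
  R_aerogel blanket = L/(kA) = 0.175/(0.0130·10.4) = 1.294 K/W
  R_fibreglass batt = L/(kA) = 0.0656/(0.0381·10.4) = 0.1656 K/W
ΣR = 1.460 K/W
ΔT = Q·ΣR = 33.9 × 1.460 = 49.49 K
Heat flows inward, so T_out = T_in + ΔT = -23.1 + 49.49 = 26.4 °C

T_out = 26.4 °C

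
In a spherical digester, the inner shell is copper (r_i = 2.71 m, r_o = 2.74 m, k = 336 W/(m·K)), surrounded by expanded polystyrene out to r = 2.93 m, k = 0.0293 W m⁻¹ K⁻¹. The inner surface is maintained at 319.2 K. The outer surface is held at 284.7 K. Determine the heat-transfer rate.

Resistance network (inner→outer):
  R_copper = (1/2.71 − 1/2.74)/(4πk) = 0.004040/(4π·336) = 9.569×10^-7 K/W
  R_expanded polystyrene = (1/2.74 − 1/2.93)/(4πk) = 0.02367/(4π·0.0293) = 0.06428 K/W
ΣR = 9.569×10^-7 + 0.06428 = 0.06428 K/W
Q = ΔT/ΣR = (319.2 K − 284.7 K)/0.06428 = 537 W

Q = 537 W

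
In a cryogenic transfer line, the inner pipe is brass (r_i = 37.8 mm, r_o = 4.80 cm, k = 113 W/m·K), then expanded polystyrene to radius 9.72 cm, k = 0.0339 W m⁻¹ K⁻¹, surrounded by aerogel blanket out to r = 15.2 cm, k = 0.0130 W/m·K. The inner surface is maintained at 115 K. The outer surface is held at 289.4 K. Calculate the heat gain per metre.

Treat each layer as a resistance in series:
  R'_brass = ln(0.0480/0.0378)/(2πk) = 0.2389/(2π·113) = 3.365×10^-4 m·K/W
  R'_expanded polystyrene = ln(0.0972/0.0480)/(2πk) = 0.7056/(2π·0.0339) = 3.313 m·K/W
  R'_aerogel blanket = ln(0.152/0.0972)/(2πk) = 0.4471/(2π·0.0130) = 5.474 m·K/W
ΣR = 3.365×10^-4 + 3.313 + 5.474 = 8.787 m·K/W
Q' = ΔT/ΣR = (115 K − 289.4 K)/8.787 = -19.8 W/m
(Negative Q' ⇒ heat flows inward; heat gain = 19.8 W/m.)

Q' = 19.8 W/m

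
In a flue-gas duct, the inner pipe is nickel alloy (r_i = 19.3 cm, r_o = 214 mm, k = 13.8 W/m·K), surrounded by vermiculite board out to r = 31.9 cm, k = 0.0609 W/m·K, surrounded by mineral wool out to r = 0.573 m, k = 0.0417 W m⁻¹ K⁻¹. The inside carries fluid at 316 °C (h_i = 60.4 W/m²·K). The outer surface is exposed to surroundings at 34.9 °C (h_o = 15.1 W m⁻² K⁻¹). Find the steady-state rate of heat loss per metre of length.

Treat each layer as a resistance in series:
  R'_conv,in = 1/(2πr h) = 1/(2π·0.193·60.4) = 0.01365 m·K/W
  R'_nickel alloy = ln(0.214/0.193)/(2πk) = 0.1033/(2π·13.8) = 0.001191 m·K/W
  R'_vermiculite board = ln(0.319/0.214)/(2πk) = 0.3992/(2π·0.0609) = 1.043 m·K/W
  R'_mineral wool = ln(0.573/0.319)/(2πk) = 0.5857/(2π·0.0417) = 2.235 m·K/W
  R'_conv,out = 1/(2πr h) = 1/(2π·0.573·15.1) = 0.01839 m·K/W
ΣR = 0.01365 + 0.001191 + 1.043 + 2.235 + 0.01839 = 3.311 m·K/W
Q' = ΔT/ΣR = (316 °C − 34.9 °C)/3.311 = 84.9 W/m

Q' = 84.9 W/m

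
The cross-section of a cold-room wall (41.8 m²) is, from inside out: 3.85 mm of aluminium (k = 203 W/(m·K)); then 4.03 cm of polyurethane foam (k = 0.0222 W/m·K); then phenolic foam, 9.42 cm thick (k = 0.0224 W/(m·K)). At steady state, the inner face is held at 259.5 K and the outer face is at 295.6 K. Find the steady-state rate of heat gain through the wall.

Q = 251 W

Series thermal resistances, inner to outer:
  R_aluminium = L/(kA) = 0.00385/(203·41.8) = 4.537×10^-7 K/W
  R_polyurethane foam = L/(kA) = 0.0403/(0.0222·41.8) = 0.04343 K/W
  R_phenolic foam = L/(kA) = 0.0942/(0.0224·41.8) = 0.1006 K/W
ΣR = 4.537×10^-7 + 0.04343 + 0.1006 = 0.1440 K/W
Q = ΔT/ΣR = (259.5 K − 295.6 K)/0.1440 = -251 W
(Negative Q ⇒ heat flows inward; heat gain = 251 W.)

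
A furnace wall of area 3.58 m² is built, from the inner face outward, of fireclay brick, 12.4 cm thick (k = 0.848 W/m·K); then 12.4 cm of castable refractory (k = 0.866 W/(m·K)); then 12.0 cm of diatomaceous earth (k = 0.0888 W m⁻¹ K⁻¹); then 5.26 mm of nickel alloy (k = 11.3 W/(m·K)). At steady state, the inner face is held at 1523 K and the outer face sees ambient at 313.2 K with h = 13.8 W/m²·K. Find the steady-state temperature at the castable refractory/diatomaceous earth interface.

Series thermal resistances, inner to outer:
  R_fireclay brick = L/(kA) = 0.124/(0.848·3.58) = 0.04085 K/W
  R_castable refractory = L/(kA) = 0.124/(0.866·3.58) = 0.04000 K/W
  R_diatomaceous earth = L/(kA) = 0.120/(0.0888·3.58) = 0.3775 K/W
  R_nickel alloy = L/(kA) = 0.00526/(11.3·3.58) = 1.300×10^-4 K/W
  R_conv,out = 1/(hA) = 1/(13.8·3.58) = 0.02024 K/W
ΣR = 0.04085 + 0.04000 + 0.3775 + 1.300×10^-4 + 0.02024 = 0.4787 K/W
Q = ΔT/ΣR = (1523 K − 313.2 K)/0.4787 = 2527 W
From the inner boundary to the castable refractory/diatomaceous earth interface, ΣR_partial = 0.08085 K/W.
T_interface = T_in − Q·ΣR_partial = 1523 K − (2527)(0.08085) = 1319 K

T = 1319 K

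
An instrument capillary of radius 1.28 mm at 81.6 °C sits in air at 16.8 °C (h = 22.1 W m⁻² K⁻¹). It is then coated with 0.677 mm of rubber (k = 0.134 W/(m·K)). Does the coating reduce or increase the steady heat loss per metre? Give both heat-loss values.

increases: 11.5 → 15.5 W/m

Critical radius for a cylinder: r_cr = k/h = 0.00606 m = 0.606 cm.
Outer radius after coating: r₂ = 0.00128 + 6.77×10^-4 = 0.001957 m.
Since r₁ < r_cr and r₂ ≤ r_cr, the coating moves toward the maximum at r_cr — heat loss rises.
Bare: R = 1/(2πr₁h) = 5.626 m·K/W; Q = 64.8/5.626 = 11.5 W/m.
Coated: R = R_cond + R_conv = 4.184 m·K/W; Q = 64.8/4.184 = 15.5 W/m.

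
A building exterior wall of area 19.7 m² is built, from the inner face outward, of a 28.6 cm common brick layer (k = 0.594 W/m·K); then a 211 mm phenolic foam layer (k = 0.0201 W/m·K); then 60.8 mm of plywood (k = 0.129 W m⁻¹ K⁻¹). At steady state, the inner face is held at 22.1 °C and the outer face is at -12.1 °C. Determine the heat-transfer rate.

Q = 58.8 W

Series thermal resistances, inner to outer:
  R_common brick = L/(kA) = 0.286/(0.594·19.7) = 0.02444 K/W
  R_phenolic foam = L/(kA) = 0.211/(0.0201·19.7) = 0.5329 K/W
  R_plywood = L/(kA) = 0.0608/(0.129·19.7) = 0.02392 K/W
ΣR = 0.02444 + 0.5329 + 0.02392 = 0.5813 K/W
Q = ΔT/ΣR = (22.1 °C − -12.1 °C)/0.5813 = 58.8 W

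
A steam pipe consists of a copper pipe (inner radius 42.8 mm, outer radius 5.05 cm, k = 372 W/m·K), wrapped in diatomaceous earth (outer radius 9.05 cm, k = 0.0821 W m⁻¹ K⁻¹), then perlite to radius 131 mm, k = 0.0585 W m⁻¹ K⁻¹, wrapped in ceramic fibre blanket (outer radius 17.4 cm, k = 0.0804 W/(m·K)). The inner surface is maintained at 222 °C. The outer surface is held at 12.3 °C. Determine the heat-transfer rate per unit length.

Resistance network (inner→outer):
  R'_copper = ln(0.0505/0.0428)/(2πk) = 0.1654/(2π·372) = 7.078×10^-5 m·K/W
  R'_diatomaceous earth = ln(0.0905/0.0505)/(2πk) = 0.5834/(2π·0.0821) = 1.131 m·K/W
  R'_perlite = ln(0.131/0.0905)/(2πk) = 0.3698/(2π·0.0585) = 1.006 m·K/W
  R'_ceramic fibre blanket = ln(0.174/0.131)/(2πk) = 0.2839/(2π·0.0804) = 0.5619 m·K/W
ΣR = 7.078×10^-5 + 1.131 + 1.006 + 0.5619 = 2.699 m·K/W
Q' = ΔT/ΣR = (222 °C − 12.3 °C)/2.699 = 77.7 W/m

Q' = 77.7 W/m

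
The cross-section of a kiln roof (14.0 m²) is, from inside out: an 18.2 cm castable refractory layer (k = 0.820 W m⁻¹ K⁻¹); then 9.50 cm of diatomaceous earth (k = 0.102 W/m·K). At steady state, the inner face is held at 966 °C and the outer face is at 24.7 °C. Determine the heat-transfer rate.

Q = 11400 W

Treat each layer as a resistance in series:
  R_castable refractory = L/(kA) = 0.182/(0.820·14.0) = 0.01585 K/W
  R_diatomaceous earth = L/(kA) = 0.0950/(0.102·14.0) = 0.06653 K/W
ΣR = 0.01585 + 0.06653 = 0.08238 K/W
Q = ΔT/ΣR = (966 °C − 24.7 °C)/0.08238 = 11400 W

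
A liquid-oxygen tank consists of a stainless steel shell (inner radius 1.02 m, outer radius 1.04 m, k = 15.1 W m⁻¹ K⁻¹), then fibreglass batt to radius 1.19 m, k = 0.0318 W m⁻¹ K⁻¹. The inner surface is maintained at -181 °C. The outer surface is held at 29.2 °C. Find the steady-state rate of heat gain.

Q = 693 W

Treat each layer as a resistance in series:
  R_stainless steel = (1/1.02 − 1/1.04)/(4πk) = 0.01885/(4π·15.1) = 9.936×10^-5 K/W
  R_fibreglass batt = (1/1.04 − 1/1.19)/(4πk) = 0.1212/(4π·0.0318) = 0.3033 K/W
ΣR = 9.936×10^-5 + 0.3033 = 0.3034 K/W
Q = ΔT/ΣR = (-181 °C − 29.2 °C)/0.3034 = -693 W
(Negative Q ⇒ heat flows inward; heat gain = 693 W.)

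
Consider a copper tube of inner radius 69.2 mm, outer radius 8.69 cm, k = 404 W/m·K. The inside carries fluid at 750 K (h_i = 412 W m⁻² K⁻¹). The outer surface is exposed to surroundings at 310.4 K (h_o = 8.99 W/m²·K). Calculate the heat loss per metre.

Q' = 2100 W/m

Resistance network (inner→outer):
  R'_conv,in = 1/(2πr h) = 1/(2π·0.0692·412) = 0.005582 m·K/W
  R'_copper = ln(0.0869/0.0692)/(2πk) = 0.2278/(2π·404) = 8.972×10^-5 m·K/W
  R'_conv,out = 1/(2πr h) = 1/(2π·0.0869·8.99) = 0.2037 m·K/W
ΣR = 0.005582 + 8.972×10^-5 + 0.2037 = 0.2094 m·K/W
Q' = ΔT/ΣR = (750 K − 310.4 K)/0.2094 = 2100 W/m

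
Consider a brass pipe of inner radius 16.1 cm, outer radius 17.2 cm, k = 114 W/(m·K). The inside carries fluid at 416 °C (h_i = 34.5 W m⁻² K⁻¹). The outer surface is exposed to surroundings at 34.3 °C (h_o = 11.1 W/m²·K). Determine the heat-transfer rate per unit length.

Q' = 3400 W/m

Treat each layer as a resistance in series:
  R'_conv,in = 1/(2πr h) = 1/(2π·0.161·34.5) = 0.02865 m·K/W
  R'_brass = ln(0.172/0.161)/(2πk) = 0.06609/(2π·114) = 9.227×10^-5 m·K/W
  R'_conv,out = 1/(2πr h) = 1/(2π·0.172·11.1) = 0.08336 m·K/W
ΣR = 0.02865 + 9.227×10^-5 + 0.08336 = 0.1121 m·K/W
Q' = ΔT/ΣR = (416 °C − 34.3 °C)/0.1121 = 3400 W/m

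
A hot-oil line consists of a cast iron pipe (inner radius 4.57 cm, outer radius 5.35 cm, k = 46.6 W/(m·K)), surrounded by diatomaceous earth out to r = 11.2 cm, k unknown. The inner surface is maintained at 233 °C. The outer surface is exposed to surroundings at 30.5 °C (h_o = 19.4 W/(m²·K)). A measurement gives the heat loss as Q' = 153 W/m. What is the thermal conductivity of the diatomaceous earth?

k = 0.0941 W/m·K

ΣR = ΔT/Q' = |233 − 30.5|/153 = 1.324 m·K/W
Known resistances:
  R'_cast iron = ln(0.0535/0.0457)/(2πk) = 0.1576/(2π·46.6) = 5.382×10^-4 m·K/W
  R'_conv,out = 1/(2πr h) = 1/(2π·0.112·19.4) = 0.07325 m·K/W
R_diatomaceous earth = ΣR − ΣR_known = 1.324 − 0.07379 = 1.250 m·K/W
ln(r₂/r₁)/(2πk) = 1.250 ⇒ k = 0.7388/(2π·1.250) = 0.0941 W/m·K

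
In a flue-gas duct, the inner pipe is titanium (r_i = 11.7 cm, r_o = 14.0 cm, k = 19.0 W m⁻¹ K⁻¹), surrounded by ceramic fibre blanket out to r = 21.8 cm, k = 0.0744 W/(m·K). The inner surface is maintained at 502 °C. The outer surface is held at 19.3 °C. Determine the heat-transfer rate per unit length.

Series thermal resistances, inner to outer:
  R'_titanium = ln(0.140/0.117)/(2πk) = 0.1795/(2π·19.0) = 0.001503 m·K/W
  R'_ceramic fibre blanket = ln(0.218/0.140)/(2πk) = 0.4429/(2π·0.0744) = 0.9473 m·K/W
ΣR = 0.001503 + 0.9473 = 0.9488 m·K/W
Q' = ΔT/ΣR = (502 °C − 19.3 °C)/0.9488 = 509 W/m

Q' = 509 W/m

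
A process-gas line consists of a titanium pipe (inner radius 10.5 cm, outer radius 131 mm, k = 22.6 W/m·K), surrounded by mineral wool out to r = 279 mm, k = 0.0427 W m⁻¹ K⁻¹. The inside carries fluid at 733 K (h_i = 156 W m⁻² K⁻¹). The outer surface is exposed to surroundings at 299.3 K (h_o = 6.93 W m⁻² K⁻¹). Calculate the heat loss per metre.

Q' = 149 W/m

Series thermal resistances, inner to outer:
  R'_conv,in = 1/(2πr h) = 1/(2π·0.105·156) = 0.009716 m·K/W
  R'_titanium = ln(0.131/0.105)/(2πk) = 0.2212/(2π·22.6) = 0.001558 m·K/W
  R'_mineral wool = ln(0.279/0.131)/(2πk) = 0.7560/(2π·0.0427) = 2.818 m·K/W
  R'_conv,out = 1/(2πr h) = 1/(2π·0.279·6.93) = 0.08232 m·K/W
ΣR = 0.009716 + 0.001558 + 2.818 + 0.08232 = 2.912 m·K/W
Q' = ΔT/ΣR = (733 K − 299.3 K)/2.912 = 149 W/m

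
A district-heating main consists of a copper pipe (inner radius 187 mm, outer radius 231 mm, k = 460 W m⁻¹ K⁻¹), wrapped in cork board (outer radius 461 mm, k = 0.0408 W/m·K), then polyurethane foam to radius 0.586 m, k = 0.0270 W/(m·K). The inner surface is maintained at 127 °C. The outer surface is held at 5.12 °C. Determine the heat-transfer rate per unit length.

Treat each layer as a resistance in series:
  R'_copper = ln(0.231/0.187)/(2πk) = 0.2113/(2π·460) = 7.311×10^-5 m·K/W
  R'_cork board = ln(0.461/0.231)/(2πk) = 0.6910/(2π·0.0408) = 2.695 m·K/W
  R'_polyurethane foam = ln(0.586/0.461)/(2πk) = 0.2399/(2π·0.0270) = 1.414 m·K/W
ΣR = 7.311×10^-5 + 2.695 + 1.414 = 4.109 m·K/W
Q' = ΔT/ΣR = (127 °C − 5.12 °C)/4.109 = 29.7 W/m

Q' = 29.7 W/m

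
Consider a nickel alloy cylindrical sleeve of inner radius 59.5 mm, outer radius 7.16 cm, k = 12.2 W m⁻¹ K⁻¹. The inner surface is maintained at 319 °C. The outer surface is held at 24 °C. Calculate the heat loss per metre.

Q' = 2πk·ΔT/ln(r₂/r₁) = 2π × 12.2 × 295 / ln(0.0716/0.0595) = 1.22×10^5 W/m

Q' = 1.22×10^5 W/m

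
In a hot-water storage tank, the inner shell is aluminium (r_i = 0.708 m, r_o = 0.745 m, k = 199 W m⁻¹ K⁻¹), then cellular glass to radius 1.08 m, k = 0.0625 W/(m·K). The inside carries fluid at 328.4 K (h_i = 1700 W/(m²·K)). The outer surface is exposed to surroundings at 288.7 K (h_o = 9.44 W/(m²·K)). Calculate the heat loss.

Q = 73.9 W

Treat each layer as a resistance in series:
  R_conv,in = 1/(4πr²h) = 1/(4π·0.708²·1700) = 9.338×10^-5 K/W
  R_aluminium = (1/0.708 − 1/0.745)/(4πk) = 0.07015/(4π·199) = 2.805×10^-5 K/W
  R_cellular glass = (1/0.745 − 1/1.08)/(4πk) = 0.4164/(4π·0.0625) = 0.5301 K/W
  R_conv,out = 1/(4πr²h) = 1/(4π·1.08²·9.44) = 0.007227 K/W
ΣR = 9.338×10^-5 + 2.805×10^-5 + 0.5301 + 0.007227 = 0.5374 K/W
Q = ΔT/ΣR = (328.4 K − 288.7 K)/0.5374 = 73.9 W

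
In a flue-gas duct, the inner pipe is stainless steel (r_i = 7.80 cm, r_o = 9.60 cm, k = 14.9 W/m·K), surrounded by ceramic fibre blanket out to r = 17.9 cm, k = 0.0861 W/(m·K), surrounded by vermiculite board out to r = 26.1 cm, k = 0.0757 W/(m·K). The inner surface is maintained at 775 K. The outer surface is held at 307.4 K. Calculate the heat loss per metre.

Treat each layer as a resistance in series:
  R'_stainless steel = ln(0.0960/0.0780)/(2πk) = 0.2076/(2π·14.9) = 0.002218 m·K/W
  R'_ceramic fibre blanket = ln(0.179/0.0960)/(2πk) = 0.6230/(2π·0.0861) = 1.152 m·K/W
  R'_vermiculite board = ln(0.261/0.179)/(2πk) = 0.3771/(2π·0.0757) = 0.7929 m·K/W
ΣR = 0.002218 + 1.152 + 0.7929 = 1.947 m·K/W
Q' = ΔT/ΣR = (775 K − 307.4 K)/1.947 = 240 W/m

Q' = 240 W/m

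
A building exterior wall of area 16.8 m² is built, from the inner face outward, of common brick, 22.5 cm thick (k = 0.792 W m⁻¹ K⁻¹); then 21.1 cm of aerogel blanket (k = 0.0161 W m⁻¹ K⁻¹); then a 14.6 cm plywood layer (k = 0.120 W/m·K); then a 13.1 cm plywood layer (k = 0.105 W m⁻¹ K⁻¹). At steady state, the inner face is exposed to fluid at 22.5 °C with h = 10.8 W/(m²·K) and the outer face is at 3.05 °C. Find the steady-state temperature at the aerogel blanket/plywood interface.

Resistance network (inner→outer):
  R_conv,in = 1/(hA) = 1/(10.8·16.8) = 0.005511 K/W
  R_common brick = L/(kA) = 0.225/(0.792·16.8) = 0.01691 K/W
  R_aerogel blanket = L/(kA) = 0.211/(0.0161·16.8) = 0.7801 K/W
  R_plywood = L/(kA) = 0.146/(0.120·16.8) = 0.07242 K/W
  R_plywood = L/(kA) = 0.131/(0.105·16.8) = 0.07426 K/W
ΣR = 0.005511 + 0.01691 + 0.7801 + 0.07242 + 0.07426 = 0.9492 K/W
Q = ΔT/ΣR = (22.5 °C − 3.05 °C)/0.9492 = 20.49 W
From the inner boundary to the aerogel blanket/plywood interface, ΣR_partial = 0.8025 K/W.
T_interface = T_in − Q·ΣR_partial = 22.5 °C − (20.49)(0.8025) = 6.06 °C

T = 6.06 °C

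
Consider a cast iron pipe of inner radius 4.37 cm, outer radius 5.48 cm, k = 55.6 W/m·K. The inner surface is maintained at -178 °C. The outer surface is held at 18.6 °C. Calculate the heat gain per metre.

Q' = 3.03×10^5 W/m

Q' = 2πk·ΔT/ln(r₂/r₁) = 2π × 55.6 × 196.6 / ln(0.0548/0.0437) = 3.03×10^5 W/m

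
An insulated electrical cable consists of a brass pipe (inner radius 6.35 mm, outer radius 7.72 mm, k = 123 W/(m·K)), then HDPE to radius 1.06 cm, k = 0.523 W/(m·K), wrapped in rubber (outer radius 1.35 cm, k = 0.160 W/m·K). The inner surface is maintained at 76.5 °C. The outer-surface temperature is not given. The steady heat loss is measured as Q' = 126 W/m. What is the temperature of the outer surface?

T_out = 34.0 °C

Sum the resistances:
  R'_brass = ln(0.00772/0.00635)/(2πk) = 0.1954/(2π·123) = 2.528×10^-4 m·K/W
  R'_HDPE = ln(0.0106/0.00772)/(2πk) = 0.3170/(2π·0.523) = 0.09648 m·K/W
  R'_rubber = ln(0.0135/0.0106)/(2πk) = 0.2418/(2π·0.160) = 0.2406 m·K/W
ΣR = 0.3373 m·K/W
ΔT = Q'·ΣR = 126 × 0.3373 = 42.50 K
Heat flows outward, so T_out = T_in − ΔT = 76.5 − 42.50 = 34.0 °C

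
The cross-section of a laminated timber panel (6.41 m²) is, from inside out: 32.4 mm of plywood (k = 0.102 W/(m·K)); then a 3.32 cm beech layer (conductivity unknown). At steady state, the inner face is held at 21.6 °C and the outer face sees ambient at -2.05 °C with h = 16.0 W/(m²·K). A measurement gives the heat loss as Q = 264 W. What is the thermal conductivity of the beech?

k = 0.171 W/m·K

ΣR = ΔT/Q = |21.6 − -2.05|/264 = 0.08958 K/W
Known resistances:
  R_plywood = L/(kA) = 0.0324/(0.102·6.41) = 0.04955 K/W
  R_conv,out = 1/(hA) = 1/(16.0·6.41) = 0.009750 K/W
R_beech = ΣR − ΣR_known = 0.08958 − 0.05930 = 0.03028 K/W
L/(kA) = 0.03028 ⇒ k = 0.0332/(0.03028·6.41) = 0.171 W/m·K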